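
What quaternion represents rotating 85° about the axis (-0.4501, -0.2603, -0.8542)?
0.7373 - 0.3041i - 0.1759j - 0.5771k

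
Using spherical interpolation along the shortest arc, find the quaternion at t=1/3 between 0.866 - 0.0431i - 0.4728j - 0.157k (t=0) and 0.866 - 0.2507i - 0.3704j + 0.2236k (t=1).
0.8858 - 0.1154i - 0.4484j - 0.0298k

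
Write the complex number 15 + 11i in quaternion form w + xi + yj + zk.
15 + 11i + 0j + 0k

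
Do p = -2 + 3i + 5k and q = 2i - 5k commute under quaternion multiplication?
No: pq = 19 - 4i + 25j + 10k ≠ 19 - 4i - 25j + 10k = qp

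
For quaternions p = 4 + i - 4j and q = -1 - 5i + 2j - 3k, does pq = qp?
No: pq = 9 - 9i + 15j - 30k ≠ 9 - 33i + 9j + 6k = qp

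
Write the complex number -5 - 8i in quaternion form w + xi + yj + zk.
-5 - 8i + 0j + 0k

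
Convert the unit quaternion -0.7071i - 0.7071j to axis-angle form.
axis = (-√2/2, -√2/2, 0), θ = π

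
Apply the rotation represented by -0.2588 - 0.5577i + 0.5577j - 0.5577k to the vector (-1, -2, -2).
(1.399, 2.643, 0.244)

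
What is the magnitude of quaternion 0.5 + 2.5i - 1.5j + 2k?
3.571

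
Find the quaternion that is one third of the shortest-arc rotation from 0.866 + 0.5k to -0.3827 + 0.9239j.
0.8344 - 0.3912j + 0.3882k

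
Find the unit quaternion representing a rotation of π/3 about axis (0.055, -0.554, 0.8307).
0.866 + 0.0275i - 0.277j + 0.4153k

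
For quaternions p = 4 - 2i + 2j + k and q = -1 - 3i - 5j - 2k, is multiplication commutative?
No: pq = 2 - 9i - 29j + 7k ≠ 2 - 11i - 15j - 25k = qp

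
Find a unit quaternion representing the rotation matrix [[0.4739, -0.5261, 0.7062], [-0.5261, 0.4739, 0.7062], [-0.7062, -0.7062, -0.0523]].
0.6884 - 0.5129i + 0.5129j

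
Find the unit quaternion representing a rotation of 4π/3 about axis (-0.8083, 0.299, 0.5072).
-0.5 - 0.7i + 0.2589j + 0.4392k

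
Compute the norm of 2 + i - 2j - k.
√10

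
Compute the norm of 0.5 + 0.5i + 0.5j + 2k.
2.179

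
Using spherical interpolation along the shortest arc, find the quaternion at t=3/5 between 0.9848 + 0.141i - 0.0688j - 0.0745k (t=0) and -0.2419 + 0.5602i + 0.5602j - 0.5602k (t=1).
0.7181 - 0.349i - 0.4628j + 0.3851k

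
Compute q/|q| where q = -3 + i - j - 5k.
-0.5 + 0.1667i - 0.1667j - 0.8333k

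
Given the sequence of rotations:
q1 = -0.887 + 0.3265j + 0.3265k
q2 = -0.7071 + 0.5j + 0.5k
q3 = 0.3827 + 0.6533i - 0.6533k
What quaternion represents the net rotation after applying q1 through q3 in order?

q2 · q1 = 0.3007 - 0.6744j - 0.6744k
q3 · q2 · q1 = -0.3255 - 0.2441i + 0.1825j - 0.8951k
-0.3255 - 0.2441i + 0.1825j - 0.8951k


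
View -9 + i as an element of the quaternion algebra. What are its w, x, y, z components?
-9 + i + 0j + 0k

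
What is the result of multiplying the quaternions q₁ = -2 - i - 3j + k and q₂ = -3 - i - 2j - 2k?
1 + 13i + 10j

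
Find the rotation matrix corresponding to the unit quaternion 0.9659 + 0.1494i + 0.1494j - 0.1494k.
[[0.9107, 0.3333, 0.244], [-0.244, 0.9107, -0.3333], [-0.3333, 0.244, 0.9107]]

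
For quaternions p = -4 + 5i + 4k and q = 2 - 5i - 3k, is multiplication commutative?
No: pq = 29 + 30i - 5j + 20k ≠ 29 + 30i + 5j + 20k = qp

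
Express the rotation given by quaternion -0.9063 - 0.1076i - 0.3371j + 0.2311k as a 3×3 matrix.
[[0.6659, 0.4914, 0.5613], [-0.3463, 0.87, -0.3508], [-0.6608, 0.0392, 0.7496]]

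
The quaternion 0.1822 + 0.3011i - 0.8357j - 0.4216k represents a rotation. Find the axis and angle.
axis = (0.3062, -0.8499, -0.4288), θ = 159°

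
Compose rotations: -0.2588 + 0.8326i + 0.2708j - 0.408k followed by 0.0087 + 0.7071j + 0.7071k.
0.0948 - 0.4727i + 0.4081j - 0.7753k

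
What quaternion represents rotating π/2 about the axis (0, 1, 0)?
0.7071 + 0.7071j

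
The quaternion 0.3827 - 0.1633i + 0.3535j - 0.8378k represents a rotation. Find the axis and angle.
axis = (-0.1768, 0.3826, -0.9068), θ = 3π/4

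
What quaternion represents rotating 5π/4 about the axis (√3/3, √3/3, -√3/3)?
-0.3827 + 0.5334i + 0.5334j - 0.5334k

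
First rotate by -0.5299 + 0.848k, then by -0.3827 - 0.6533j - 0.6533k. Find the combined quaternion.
0.7568 - 0.554i + 0.3462j + 0.0217k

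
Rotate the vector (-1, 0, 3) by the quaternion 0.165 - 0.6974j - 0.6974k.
(0.255, 3.148, -0.148)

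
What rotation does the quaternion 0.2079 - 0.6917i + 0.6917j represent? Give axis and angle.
axis = (-√2/2, √2/2, 0), θ = 156°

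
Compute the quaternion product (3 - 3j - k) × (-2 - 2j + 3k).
-9 - 11i + 11k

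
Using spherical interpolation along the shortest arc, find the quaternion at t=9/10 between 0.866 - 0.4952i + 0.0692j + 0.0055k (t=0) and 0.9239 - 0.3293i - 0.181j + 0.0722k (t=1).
0.9222 - 0.3476i - 0.1564j + 0.0657k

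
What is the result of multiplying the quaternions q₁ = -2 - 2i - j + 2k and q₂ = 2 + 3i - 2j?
-6i + 8j + 11k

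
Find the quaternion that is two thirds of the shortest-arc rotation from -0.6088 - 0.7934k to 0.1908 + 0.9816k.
-0.3393 - 0.9407k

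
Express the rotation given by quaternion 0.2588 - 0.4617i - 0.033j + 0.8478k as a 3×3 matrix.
[[-0.4397, -0.4083, -0.7999], [0.4693, -0.8639, 0.183], [-0.7658, -0.2949, 0.5715]]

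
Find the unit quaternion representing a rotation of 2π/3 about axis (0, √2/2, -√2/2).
0.5 + 0.6124j - 0.6124k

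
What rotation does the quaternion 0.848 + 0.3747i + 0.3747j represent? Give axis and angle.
axis = (√2/2, √2/2, 0), θ = 64°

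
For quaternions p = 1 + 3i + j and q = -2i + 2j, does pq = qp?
No: pq = 4 - 2i + 2j + 8k ≠ 4 - 2i + 2j - 8k = qp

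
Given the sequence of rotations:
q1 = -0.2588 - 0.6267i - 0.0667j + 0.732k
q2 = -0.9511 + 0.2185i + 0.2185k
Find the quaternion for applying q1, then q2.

q2 · q1 = 0.2231 + 0.5541i - 0.2334j - 0.7673k
0.2231 + 0.5541i - 0.2334j - 0.7673k


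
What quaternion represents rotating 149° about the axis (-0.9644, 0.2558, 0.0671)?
0.2672 - 0.9293i + 0.2465j + 0.0647k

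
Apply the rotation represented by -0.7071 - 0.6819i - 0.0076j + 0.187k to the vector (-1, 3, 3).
(-0.838, -2.647, 3.36)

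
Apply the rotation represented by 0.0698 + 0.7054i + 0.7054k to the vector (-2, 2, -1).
(-1.202, -2.079, -1.798)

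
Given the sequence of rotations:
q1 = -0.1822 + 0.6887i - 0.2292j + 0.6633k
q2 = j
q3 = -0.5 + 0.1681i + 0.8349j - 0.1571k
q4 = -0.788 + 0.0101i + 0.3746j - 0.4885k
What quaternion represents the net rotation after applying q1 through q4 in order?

q2 · q1 = 0.2292 + 0.6633i - 0.1822j - 0.6887k
q3 · q2 · q1 = -0.1822 - 0.8967i + 0.294j - 0.2761k
q4 · q3 · q2 · q1 = -0.0924 + 0.745i + 0.1409j + 0.6454k
-0.0924 + 0.745i + 0.1409j + 0.6454k


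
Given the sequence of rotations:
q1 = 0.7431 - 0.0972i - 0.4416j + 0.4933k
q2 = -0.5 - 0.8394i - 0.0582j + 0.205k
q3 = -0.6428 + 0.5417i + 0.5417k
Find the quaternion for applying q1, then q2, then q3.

q2 · q1 = -0.58 - 0.5133i + 0.5717j + 0.2707k
q3 · q2 · q1 = 0.5042 - 0.2939i - 0.7922j - 0.1785k
0.5042 - 0.2939i - 0.7922j - 0.1785k


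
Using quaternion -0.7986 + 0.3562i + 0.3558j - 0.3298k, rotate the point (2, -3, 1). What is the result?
(1.075, 0.309, 3.571)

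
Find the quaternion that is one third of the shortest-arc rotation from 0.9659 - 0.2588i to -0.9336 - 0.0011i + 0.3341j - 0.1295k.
0.9768 - 0.1754i - 0.1147j + 0.0445k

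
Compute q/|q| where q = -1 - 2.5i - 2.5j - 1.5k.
-0.252 - 0.6299i - 0.6299j - 0.378k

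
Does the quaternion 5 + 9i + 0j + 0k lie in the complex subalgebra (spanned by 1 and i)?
Yes. The quaternion 5 + 9i has j- and k-coefficients y = z = 0, so it lies in the complex subalgebra spanned by 1 and i.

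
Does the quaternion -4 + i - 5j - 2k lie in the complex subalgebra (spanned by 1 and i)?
No. The quaternion -4 + i - 5j - 2k has j-coefficient y = -5 and k-coefficient z = -2, not both zero, so it does not lie in the complex subalgebra spanned by 1 and i.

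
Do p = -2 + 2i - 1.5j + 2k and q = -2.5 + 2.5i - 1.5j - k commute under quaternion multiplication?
No: pq = -0.25 - 5.5i + 13.75j - 2.25k ≠ -0.25 - 14.5i - 0.25j - 3.75k = qp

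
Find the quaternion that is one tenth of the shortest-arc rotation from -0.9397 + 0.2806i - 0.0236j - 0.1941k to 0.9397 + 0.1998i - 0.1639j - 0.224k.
-0.9599 + 0.2348i - 0.0039j - 0.1531k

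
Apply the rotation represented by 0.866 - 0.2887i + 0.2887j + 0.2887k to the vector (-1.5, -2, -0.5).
(0.167, -2.167, 1.333)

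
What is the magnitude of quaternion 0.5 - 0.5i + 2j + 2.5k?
3.279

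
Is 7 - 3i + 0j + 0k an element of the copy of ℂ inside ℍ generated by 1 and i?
Yes. The quaternion 7 - 3i has j- and k-coefficients y = z = 0, so it lies in the complex subalgebra spanned by 1 and i.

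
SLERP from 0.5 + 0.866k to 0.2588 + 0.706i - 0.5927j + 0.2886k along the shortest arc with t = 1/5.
0.5036 + 0.1787i - 0.15j + 0.8318k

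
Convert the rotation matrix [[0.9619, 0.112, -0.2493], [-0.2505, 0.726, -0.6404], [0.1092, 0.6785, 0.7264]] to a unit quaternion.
0.9239 + 0.3569i - 0.097j - 0.0981k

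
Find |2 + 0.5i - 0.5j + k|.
2.345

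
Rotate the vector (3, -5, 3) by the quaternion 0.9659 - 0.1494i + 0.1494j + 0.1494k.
(5.13, -2.822, 2.952)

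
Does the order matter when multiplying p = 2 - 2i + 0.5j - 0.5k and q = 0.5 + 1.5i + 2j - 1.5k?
Yes: pq = 2.25 + 2.25i + 0.5j - 8k ≠ 2.25 + 1.75i + 8j + 1.5k = qp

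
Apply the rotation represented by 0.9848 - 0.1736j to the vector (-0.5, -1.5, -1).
(-0.128, -1.5, -1.111)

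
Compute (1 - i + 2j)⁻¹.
0.1667 + 0.1667i - 0.3333j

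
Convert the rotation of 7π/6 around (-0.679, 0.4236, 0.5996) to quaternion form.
-0.2588 - 0.6559i + 0.4092j + 0.5792k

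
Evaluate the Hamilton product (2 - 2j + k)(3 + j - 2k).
10 + 3i - 4j - k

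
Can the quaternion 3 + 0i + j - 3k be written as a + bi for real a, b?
No. The quaternion 3 + j - 3k has j-coefficient y = 1 and k-coefficient z = -3, not both zero, so it does not lie in the complex subalgebra spanned by 1 and i.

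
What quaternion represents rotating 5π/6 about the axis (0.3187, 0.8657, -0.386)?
0.2588 + 0.3078i + 0.8362j - 0.3728k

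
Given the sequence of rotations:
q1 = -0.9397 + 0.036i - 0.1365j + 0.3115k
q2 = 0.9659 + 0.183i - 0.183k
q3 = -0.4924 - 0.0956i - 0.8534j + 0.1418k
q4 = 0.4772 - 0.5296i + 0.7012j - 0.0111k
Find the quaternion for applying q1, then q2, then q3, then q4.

q2 · q1 = -0.8572 - 0.1622i - 0.1954j + 0.4479k
q3 · q2 · q1 = 0.1763 - 0.1927i + 0.8476j - 0.4618k
q4 · q3 · q2 · q1 = -0.6174 - 0.4997i + 0.2857j - 0.5361k
-0.6174 - 0.4997i + 0.2857j - 0.5361k


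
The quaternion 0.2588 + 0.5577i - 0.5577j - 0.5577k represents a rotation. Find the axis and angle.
axis = (√3/3, -√3/3, -√3/3), θ = 5π/6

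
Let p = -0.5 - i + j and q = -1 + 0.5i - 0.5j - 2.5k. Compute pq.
1.5 - 1.75i - 3.25j + 1.25k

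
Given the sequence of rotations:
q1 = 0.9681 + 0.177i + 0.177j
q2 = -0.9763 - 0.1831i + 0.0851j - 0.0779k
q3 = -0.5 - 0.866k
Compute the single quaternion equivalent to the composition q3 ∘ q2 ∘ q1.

q2 · q1 = -0.9278 - 0.3363i - 0.1042j - 0.1229k
q3 · q2 · q1 = 0.3575 + 0.0779i + 0.3433j + 0.8649k
0.3575 + 0.0779i + 0.3433j + 0.8649k


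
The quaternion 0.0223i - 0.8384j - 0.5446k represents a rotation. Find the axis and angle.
axis = (0.0223, -0.8384, -0.5446), θ = π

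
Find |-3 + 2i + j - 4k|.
√30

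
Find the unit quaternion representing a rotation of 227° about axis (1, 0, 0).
-0.3987 + 0.9171i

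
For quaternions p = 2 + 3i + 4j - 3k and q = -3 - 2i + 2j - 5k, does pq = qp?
No: pq = -23 - 27i + 13j + 13k ≠ -23 + i - 29j - 15k = qp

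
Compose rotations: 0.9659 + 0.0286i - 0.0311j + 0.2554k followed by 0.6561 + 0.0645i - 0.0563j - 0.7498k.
0.8216 + 0.0434i - 0.1127j - 0.5571k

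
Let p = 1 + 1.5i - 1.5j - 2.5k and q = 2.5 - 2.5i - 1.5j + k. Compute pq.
6.5 - 4i - 0.5j - 11.25k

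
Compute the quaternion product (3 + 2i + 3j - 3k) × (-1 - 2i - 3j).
10 - 17i - 6j + 3k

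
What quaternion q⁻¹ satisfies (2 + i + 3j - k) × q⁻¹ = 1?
0.1333 - 0.0667i - 0.2j + 0.0667k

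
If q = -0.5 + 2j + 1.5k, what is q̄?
-0.5 - 2j - 1.5k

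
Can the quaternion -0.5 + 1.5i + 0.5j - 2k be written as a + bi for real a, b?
No. The quaternion -0.5 + 1.5i + 0.5j - 2k has j-coefficient y = 0.5 and k-coefficient z = -2, not both zero, so it does not lie in the complex subalgebra spanned by 1 and i.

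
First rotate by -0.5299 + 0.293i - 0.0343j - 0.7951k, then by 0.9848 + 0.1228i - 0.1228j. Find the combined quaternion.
-0.562 + 0.3211i + 0.1289j - 0.7512k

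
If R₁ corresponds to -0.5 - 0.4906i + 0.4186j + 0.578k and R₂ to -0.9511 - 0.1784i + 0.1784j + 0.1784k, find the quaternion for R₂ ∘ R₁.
0.2102 + 0.5842i - 0.4717j - 0.6261k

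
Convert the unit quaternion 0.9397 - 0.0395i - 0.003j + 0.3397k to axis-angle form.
axis = (-0.1155, -0.0088, 0.9933), θ = 40°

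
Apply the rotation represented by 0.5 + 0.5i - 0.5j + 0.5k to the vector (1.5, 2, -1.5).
(-2, 1.5, 1.5)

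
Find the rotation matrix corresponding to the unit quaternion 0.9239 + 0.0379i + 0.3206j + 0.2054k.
[[0.7101, -0.3552, 0.608], [0.4038, 0.9127, 0.0617], [-0.5768, 0.2017, 0.7916]]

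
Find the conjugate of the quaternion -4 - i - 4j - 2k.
-4 + i + 4j + 2k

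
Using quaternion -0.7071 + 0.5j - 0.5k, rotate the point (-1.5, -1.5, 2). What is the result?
(-0.354, -2.811, 0.689)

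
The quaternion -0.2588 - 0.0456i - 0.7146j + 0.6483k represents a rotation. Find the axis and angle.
axis = (-0.0472, -0.7398, 0.6712), θ = 7π/6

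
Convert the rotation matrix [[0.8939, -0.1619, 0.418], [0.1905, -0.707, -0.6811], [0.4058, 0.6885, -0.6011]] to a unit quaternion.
0.3827 + 0.8947i + 0.008j + 0.2302k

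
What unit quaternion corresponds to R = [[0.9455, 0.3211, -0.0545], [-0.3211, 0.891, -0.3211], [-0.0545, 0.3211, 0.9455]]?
0.9724 + 0.1651i - 0.1651k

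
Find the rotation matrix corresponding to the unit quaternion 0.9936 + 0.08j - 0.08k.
[[0.9744, 0.159, 0.159], [-0.159, 0.9872, -0.0128], [-0.159, -0.0128, 0.9872]]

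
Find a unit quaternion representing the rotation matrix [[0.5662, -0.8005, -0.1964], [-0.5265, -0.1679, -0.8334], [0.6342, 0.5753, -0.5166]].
0.4695 + 0.7501i - 0.4423j + 0.1459k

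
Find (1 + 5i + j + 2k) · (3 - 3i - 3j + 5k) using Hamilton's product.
11 + 23i - 31j - k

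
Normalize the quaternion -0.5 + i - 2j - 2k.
-0.1644 + 0.3288i - 0.6576j - 0.6576k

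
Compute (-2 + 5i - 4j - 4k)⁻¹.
-0.0328 - 0.082i + 0.0656j + 0.0656k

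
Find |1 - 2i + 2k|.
3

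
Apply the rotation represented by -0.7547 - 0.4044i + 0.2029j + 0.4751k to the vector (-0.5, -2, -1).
(-0.649, 0.415, -2.158)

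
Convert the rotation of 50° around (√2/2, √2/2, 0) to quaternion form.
0.9063 + 0.2988i + 0.2988j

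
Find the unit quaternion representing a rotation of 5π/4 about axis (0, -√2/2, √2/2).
-0.3827 - 0.6533j + 0.6533k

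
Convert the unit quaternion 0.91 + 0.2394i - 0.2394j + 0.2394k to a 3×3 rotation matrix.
[[0.7708, -0.5503, -0.3211], [0.3211, 0.7708, -0.5503], [0.5503, 0.3211, 0.7708]]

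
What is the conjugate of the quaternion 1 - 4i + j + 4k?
1 + 4i - j - 4k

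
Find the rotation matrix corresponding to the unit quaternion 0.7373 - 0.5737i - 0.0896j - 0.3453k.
[[0.7455, 0.612, 0.2641], [-0.4064, 0.1033, 0.9079], [0.5283, -0.7841, 0.3257]]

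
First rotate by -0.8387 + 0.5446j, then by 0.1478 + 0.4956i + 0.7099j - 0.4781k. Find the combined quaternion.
-0.5106 - 0.1553i - 0.5149j + 0.6709k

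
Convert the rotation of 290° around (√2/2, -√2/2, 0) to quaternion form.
-0.8192 + 0.4056i - 0.4056j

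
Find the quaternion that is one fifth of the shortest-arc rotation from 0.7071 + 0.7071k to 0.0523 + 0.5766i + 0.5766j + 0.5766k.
0.6253 + 0.1417i + 0.1417j + 0.7542k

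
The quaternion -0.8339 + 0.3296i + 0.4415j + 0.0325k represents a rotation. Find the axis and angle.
axis = (0.5972, 0.7999, 0.0589), θ = 293°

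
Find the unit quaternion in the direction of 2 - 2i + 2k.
0.5774 - 0.5774i + 0.5774k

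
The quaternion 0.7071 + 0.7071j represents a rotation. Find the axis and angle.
axis = (0, 1, 0), θ = π/2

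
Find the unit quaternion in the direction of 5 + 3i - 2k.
0.8111 + 0.4867i - 0.3244k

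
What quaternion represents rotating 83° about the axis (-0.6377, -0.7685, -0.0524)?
0.749 - 0.4226i - 0.5092j - 0.0347k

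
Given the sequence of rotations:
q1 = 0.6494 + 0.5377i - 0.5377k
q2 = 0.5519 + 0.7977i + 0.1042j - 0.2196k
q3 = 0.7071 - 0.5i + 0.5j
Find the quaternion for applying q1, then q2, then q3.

q2 · q1 = -0.1886 + 0.7588i + 0.3785j - 0.4954k
q3 · q2 · q1 = 0.0568 + 0.3831i - 0.0744j - 0.9189k
0.0568 + 0.3831i - 0.0744j - 0.9189k


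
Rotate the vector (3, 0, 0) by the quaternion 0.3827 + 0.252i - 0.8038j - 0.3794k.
(-1.74, -2.087, 1.272)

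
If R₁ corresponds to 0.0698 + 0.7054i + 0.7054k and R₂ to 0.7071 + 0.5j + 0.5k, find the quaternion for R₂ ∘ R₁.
-0.3033 + 0.8515i + 0.3876j + 0.181k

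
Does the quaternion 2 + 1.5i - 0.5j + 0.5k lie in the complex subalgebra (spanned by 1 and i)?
No. The quaternion 2 + 1.5i - 0.5j + 0.5k has j-coefficient y = -0.5 and k-coefficient z = 0.5, not both zero, so it does not lie in the complex subalgebra spanned by 1 and i.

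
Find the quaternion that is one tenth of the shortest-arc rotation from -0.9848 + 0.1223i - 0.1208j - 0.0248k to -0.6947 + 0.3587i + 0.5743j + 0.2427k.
-0.9871 + 0.1535i - 0.0463j + 0.0046k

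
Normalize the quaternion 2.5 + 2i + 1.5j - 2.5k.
0.5774 + 0.4619i + 0.3464j - 0.5774k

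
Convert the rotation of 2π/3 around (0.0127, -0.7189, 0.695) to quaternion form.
0.5 + 0.011i - 0.6226j + 0.6019k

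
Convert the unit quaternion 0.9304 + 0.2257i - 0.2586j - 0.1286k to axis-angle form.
axis = (0.6158, -0.7055, -0.3508), θ = 43°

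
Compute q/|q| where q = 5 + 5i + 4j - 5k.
0.5241 + 0.5241i + 0.4193j - 0.5241k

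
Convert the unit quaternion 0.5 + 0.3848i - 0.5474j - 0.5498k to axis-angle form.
axis = (0.4443, -0.6321, -0.6349), θ = 2π/3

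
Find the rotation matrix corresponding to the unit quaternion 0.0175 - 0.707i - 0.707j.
[[0.0003, 0.9997, -0.0247], [0.9997, 0.0003, 0.0247], [0.0247, -0.0247, -0.9994]]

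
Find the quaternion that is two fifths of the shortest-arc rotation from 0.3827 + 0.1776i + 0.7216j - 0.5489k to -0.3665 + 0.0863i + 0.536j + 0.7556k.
0.4902 + 0.0882i + 0.2575j - 0.828k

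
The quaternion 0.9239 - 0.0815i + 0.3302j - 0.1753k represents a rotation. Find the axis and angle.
axis = (-0.213, 0.863, -0.4581), θ = π/4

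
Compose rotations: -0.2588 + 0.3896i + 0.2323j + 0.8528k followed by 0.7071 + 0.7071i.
-0.4585 + 0.0925i - 0.4388j + 0.7673k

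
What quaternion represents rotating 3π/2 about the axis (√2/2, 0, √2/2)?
-0.7071 + 0.5i + 0.5k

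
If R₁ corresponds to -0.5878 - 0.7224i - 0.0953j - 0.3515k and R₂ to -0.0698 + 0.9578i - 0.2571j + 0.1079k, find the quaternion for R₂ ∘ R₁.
0.7464 - 0.4119i + 0.4165j - 0.3159k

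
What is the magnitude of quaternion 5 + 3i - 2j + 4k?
√54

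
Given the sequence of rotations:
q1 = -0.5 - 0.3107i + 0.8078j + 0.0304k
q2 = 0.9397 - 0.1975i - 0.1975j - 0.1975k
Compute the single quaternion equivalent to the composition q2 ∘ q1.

q2 · q1 = -0.3657 - 0.0397i + 0.9252j - 0.0936k
-0.3657 - 0.0397i + 0.9252j - 0.0936k


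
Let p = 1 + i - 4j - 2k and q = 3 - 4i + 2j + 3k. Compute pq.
21 - 9i - 5j - 17k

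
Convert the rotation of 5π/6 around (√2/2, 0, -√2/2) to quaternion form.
0.2588 + 0.683i - 0.683k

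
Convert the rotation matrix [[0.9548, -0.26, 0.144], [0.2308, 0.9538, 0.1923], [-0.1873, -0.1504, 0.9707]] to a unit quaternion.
0.9848 - 0.087i + 0.0841j + 0.1246k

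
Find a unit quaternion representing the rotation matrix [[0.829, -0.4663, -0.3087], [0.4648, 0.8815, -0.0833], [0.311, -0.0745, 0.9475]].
0.9563 + 0.0023i - 0.162j + 0.2434k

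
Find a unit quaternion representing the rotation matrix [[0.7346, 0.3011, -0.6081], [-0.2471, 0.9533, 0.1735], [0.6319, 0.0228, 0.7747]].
0.9304 - 0.0405i - 0.3332j - 0.1473k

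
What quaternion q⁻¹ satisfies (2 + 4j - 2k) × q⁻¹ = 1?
0.0833 - 0.1667j + 0.0833k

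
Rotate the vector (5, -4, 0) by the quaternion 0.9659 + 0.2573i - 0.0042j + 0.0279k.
(5.216, -3.205, -1.875)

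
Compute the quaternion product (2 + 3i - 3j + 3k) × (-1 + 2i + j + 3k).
-14 - 11i + 2j + 12k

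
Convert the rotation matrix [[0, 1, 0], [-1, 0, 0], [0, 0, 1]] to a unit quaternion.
0.7071 - 0.7071k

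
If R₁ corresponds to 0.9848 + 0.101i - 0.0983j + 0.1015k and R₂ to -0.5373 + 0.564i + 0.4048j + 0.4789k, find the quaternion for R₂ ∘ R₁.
-0.5949 + 0.5893i + 0.4426j + 0.3208k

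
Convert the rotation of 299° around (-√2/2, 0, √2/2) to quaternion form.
-0.8616 - 0.3589i + 0.3589k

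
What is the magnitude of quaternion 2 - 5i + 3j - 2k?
√42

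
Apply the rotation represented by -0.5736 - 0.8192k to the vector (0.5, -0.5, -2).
(0.299, 0.641, -2)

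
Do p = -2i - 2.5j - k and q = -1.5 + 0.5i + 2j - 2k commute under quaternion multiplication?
No: pq = 4 + 10i - 0.75j - 1.25k ≠ 4 - 4i + 8.25j + 4.25k = qp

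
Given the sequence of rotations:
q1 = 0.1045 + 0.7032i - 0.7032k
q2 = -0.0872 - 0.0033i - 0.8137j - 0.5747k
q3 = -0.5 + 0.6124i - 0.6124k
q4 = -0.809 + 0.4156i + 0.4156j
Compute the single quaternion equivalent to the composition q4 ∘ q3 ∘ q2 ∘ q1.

q2 · q1 = -0.4109 + 0.5105i - 0.4915j + 0.5735k
q3 · q2 · q1 = 0.244 - 0.8079i - 0.4181j - 0.3361k
q4 · q3 · q2 · q1 = 0.3121 + 0.6153i + 0.5793j + 0.4339k
0.3121 + 0.6153i + 0.5793j + 0.4339k


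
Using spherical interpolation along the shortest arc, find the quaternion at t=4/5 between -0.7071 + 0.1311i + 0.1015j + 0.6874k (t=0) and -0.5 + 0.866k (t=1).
-0.5463 + 0.0267i + 0.0206j + 0.8369k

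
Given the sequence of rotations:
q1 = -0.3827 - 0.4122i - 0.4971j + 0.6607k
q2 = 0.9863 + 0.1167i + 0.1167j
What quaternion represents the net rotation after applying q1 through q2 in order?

q2 · q1 = -0.2713 - 0.3741i - 0.6121j + 0.6417k
-0.2713 - 0.3741i - 0.6121j + 0.6417k


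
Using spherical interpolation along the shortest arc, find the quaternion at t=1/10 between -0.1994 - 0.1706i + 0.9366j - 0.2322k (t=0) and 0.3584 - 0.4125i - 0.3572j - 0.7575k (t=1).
-0.2439 - 0.1063i + 0.9569j - 0.1167k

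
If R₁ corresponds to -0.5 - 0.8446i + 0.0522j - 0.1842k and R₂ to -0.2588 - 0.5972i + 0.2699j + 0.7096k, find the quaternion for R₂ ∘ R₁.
-0.2584 + 0.4304i - 0.8578j - 0.1103k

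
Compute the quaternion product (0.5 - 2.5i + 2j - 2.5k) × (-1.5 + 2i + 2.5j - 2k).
-5.75 + 7i - 11.75j - 7.5k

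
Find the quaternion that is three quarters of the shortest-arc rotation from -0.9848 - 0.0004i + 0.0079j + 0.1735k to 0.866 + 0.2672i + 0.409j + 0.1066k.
-0.9266 - 0.2057i - 0.3127j - 0.0362k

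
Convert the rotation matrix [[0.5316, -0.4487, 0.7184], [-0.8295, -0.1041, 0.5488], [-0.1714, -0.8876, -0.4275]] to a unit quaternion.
-0.5 + 0.7182i - 0.4449j + 0.1904k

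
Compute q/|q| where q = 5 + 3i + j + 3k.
0.7538 + 0.4523i + 0.1508j + 0.4523k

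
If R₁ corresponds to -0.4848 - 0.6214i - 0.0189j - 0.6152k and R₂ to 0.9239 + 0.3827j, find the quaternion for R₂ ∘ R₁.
-0.4407 - 0.8095i - 0.203j - 0.3306k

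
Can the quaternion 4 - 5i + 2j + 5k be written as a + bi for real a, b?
No. The quaternion 4 - 5i + 2j + 5k has j-coefficient y = 2 and k-coefficient z = 5, not both zero, so it does not lie in the complex subalgebra spanned by 1 and i.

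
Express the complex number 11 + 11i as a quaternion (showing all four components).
11 + 11i + 0j + 0k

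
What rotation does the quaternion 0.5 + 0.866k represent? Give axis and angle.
axis = (0, 0, 1), θ = 2π/3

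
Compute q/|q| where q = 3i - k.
0.9487i - 0.3162k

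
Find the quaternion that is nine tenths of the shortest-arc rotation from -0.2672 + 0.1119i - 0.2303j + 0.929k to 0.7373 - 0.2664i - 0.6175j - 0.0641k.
-0.7529 + 0.2743i + 0.5654j + 0.1956k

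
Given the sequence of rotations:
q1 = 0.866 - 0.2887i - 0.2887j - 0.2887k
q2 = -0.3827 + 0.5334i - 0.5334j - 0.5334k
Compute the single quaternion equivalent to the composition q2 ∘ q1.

q2 · q1 = -0.4854 + 0.5724i - 0.0435j - 0.6594k
-0.4854 + 0.5724i - 0.0435j - 0.6594k


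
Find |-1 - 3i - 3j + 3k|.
√28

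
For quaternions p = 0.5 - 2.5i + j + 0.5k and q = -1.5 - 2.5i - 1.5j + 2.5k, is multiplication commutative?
No: pq = -6.75 + 5.75i + 2.75j + 6.75k ≠ -6.75 - 0.75i - 7.25j - 5.75k = qp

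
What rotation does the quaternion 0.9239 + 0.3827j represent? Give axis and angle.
axis = (0, 1, 0), θ = π/4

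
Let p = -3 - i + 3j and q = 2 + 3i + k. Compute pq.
-3 - 8i + 7j - 12k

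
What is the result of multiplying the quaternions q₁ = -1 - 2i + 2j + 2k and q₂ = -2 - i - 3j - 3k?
12 + 5i - 9j + 7k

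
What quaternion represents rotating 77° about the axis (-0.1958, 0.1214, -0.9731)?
0.7826 - 0.1219i + 0.0756j - 0.6058k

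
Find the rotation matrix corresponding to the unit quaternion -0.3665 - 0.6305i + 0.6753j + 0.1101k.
[[0.0637, -0.7708, -0.6338], [-0.9323, 0.1807, -0.3135], [0.3562, 0.6109, -0.7071]]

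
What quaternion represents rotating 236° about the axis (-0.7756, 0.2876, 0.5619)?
-0.4695 - 0.6848i + 0.2539j + 0.4961k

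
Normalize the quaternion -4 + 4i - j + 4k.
-0.5714 + 0.5714i - 0.1429j + 0.5714k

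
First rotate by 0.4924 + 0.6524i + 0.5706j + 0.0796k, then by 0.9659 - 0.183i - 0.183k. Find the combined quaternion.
0.6096 + 0.6445i + 0.4463j - 0.1176k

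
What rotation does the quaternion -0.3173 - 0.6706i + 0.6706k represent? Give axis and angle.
axis = (-√2/2, 0, √2/2), θ = 217°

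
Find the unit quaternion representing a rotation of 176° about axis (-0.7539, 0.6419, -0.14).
0.0349 - 0.7534i + 0.6415j - 0.1399k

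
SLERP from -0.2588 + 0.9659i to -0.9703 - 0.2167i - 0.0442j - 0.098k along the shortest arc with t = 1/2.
-0.8515 + 0.519i - 0.0306j - 0.0679k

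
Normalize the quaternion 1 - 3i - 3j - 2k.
0.2085 - 0.6255i - 0.6255j - 0.417k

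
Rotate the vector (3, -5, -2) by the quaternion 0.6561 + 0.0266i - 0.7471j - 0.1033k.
(1.08, -5.651, 2.214)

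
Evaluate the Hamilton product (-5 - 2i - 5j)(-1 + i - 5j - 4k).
-18 + 17i + 22j + 35k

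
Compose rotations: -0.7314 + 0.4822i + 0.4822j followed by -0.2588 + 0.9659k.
0.1893 - 0.5906i + 0.341j - 0.7065k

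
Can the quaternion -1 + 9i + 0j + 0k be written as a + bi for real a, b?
Yes. The quaternion -1 + 9i has j- and k-coefficients y = z = 0, so it lies in the complex subalgebra spanned by 1 and i.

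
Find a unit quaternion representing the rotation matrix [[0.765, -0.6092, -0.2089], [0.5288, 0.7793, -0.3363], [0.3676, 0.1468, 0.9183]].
0.9304 + 0.1298i - 0.1549j + 0.3058k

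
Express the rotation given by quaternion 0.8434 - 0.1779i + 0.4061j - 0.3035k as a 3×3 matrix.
[[0.4859, 0.3675, 0.793], [-0.6564, 0.7525, 0.0536], [-0.577, -0.5466, 0.6069]]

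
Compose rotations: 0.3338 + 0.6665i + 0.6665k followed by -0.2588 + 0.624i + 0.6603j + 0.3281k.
-0.721 + 0.4759i + 0.0232j - 0.5031k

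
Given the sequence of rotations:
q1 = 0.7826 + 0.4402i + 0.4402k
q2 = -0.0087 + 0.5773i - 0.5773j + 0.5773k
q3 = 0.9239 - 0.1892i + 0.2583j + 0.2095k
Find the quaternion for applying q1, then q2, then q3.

q2 · q1 = -0.5151 + 0.1938i - 0.4518j + 0.7021k
q3 · q2 · q1 = -0.4696 + 0.5525i - 0.377j + 0.5762k
-0.4696 + 0.5525i - 0.377j + 0.5762k


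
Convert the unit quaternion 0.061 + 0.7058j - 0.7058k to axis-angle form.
axis = (0, √2/2, -√2/2), θ = 173°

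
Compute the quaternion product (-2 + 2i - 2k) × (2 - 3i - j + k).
4 + 8i + 6j - 8k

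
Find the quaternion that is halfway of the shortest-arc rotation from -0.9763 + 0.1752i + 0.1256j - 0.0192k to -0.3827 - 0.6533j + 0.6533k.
-0.8497 + 0.1095i - 0.3299j + 0.3965k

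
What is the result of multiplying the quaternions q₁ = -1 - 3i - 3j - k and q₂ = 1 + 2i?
5 - 5i - 5j + 5k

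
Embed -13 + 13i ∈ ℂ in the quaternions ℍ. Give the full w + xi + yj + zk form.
-13 + 13i + 0j + 0k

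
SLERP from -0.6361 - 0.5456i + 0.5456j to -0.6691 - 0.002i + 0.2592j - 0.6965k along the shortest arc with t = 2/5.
-0.7301 - 0.3642i + 0.4821j - 0.3191k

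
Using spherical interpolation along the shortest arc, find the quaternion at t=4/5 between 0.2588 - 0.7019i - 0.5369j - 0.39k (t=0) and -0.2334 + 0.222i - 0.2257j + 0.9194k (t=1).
0.2652 - 0.3639i + 0.0637j - 0.8906k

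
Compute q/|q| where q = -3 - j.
-0.9487 - 0.3162j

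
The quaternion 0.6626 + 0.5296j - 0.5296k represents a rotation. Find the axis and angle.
axis = (0, √2/2, -√2/2), θ = 97°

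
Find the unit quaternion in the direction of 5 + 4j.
0.7809 + 0.6247j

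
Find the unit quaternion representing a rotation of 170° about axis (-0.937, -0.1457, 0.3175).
0.0872 - 0.9334i - 0.1451j + 0.3163k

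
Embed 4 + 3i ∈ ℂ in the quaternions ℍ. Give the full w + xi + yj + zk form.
4 + 3i + 0j + 0k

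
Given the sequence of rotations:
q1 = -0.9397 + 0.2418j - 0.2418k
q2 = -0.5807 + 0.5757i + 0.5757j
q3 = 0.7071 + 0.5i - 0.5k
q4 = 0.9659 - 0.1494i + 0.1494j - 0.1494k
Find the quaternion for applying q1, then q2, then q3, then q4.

q2 · q1 = 0.4065 - 0.6802i - 0.5422j + 0.2796k
q3 · q2 · q1 = 0.7673 - 0.5488i - 0.1831j - 0.2766k
q4 · q3 · q2 · q1 = 0.6452 - 0.7134i - 0.0216j - 0.2725k
0.6452 - 0.7134i - 0.0216j - 0.2725k


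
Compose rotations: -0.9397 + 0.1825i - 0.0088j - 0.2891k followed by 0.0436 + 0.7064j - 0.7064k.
-0.239 - 0.2025i - 0.7931j + 0.5223k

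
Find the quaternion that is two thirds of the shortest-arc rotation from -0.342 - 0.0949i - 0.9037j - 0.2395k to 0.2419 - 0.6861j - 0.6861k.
0.0458 - 0.0348i - 0.8171j - 0.5736k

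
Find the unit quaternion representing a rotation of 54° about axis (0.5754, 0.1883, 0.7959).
0.891 + 0.2612i + 0.0855j + 0.3613k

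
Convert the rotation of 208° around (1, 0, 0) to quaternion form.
-0.2419 + 0.9703i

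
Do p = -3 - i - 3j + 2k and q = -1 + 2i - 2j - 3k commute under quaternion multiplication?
No: pq = 5 + 8i + 10j + 15k ≠ 5 - 18i + 8j - k = qp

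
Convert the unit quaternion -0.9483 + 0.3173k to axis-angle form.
axis = (0, 0, 1), θ = 323°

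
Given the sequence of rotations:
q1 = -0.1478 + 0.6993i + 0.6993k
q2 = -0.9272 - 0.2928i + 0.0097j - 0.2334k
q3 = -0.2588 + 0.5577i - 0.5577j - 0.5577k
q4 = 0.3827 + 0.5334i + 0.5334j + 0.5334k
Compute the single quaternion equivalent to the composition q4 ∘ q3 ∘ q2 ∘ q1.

q2 · q1 = 0.505 - 0.5983i + 0.0401j - 0.6207k
q3 · q2 · q1 = -0.1208 + 0.805i + 0.3878j - 0.4323k
q4 · q3 · q2 · q1 = -0.4519 - 0.1938i + 0.744j - 0.4524k
-0.4519 - 0.1938i + 0.744j - 0.4524k


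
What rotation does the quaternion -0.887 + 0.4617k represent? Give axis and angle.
axis = (0, 0, 1), θ = 305°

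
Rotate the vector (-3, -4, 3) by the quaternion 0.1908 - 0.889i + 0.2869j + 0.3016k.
(-0.74, 5.772, 0.366)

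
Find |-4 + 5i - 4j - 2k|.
√61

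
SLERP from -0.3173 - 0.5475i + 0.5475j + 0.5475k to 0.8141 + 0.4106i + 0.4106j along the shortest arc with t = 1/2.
-0.7132 - 0.604i + 0.0863j + 0.3451k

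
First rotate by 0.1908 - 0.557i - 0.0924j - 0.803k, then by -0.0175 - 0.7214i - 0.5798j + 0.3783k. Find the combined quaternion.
-0.155 + 0.3726i - 0.899j - 0.1701k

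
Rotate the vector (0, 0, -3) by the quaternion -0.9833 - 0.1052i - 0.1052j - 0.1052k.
(-0.687, 0.554, -2.867)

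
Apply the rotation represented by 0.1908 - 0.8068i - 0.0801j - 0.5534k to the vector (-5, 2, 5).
(3.12, 0.564, -6.63)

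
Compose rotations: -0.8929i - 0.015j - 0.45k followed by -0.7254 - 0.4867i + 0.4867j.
-0.4273 + 0.4287i - 0.2081j + 0.7683k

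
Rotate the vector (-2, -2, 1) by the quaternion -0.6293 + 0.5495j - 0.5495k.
(1.107, -2.779, 0.221)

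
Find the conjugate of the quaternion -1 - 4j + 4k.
-1 + 4j - 4k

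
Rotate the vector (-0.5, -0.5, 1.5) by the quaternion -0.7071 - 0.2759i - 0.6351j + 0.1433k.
(0.876, -1.336, 0.446)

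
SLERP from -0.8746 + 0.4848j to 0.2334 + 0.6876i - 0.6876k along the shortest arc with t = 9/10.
-0.3462 - 0.6617i + 0.0674j + 0.6617k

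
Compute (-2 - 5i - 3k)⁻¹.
-0.0526 + 0.1316i + 0.0789k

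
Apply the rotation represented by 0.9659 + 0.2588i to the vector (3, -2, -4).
(3, 0.268, -4.464)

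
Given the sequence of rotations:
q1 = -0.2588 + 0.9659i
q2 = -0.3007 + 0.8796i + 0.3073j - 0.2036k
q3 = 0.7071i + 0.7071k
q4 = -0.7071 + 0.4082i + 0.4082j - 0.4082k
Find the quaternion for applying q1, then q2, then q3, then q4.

q2 · q1 = -0.7718 - 0.5181i - 0.2762j - 0.2441k
q3 · q2 · q1 = 0.539 - 0.3504i - 0.1937j - 0.741k
q4 · q3 · q2 · q1 = -0.4615 + 0.0862i + 0.8025j + 0.3679k
-0.4615 + 0.0862i + 0.8025j + 0.3679k


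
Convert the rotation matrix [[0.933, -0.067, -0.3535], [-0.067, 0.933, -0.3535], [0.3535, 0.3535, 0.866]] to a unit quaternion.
0.9659 + 0.183i - 0.183j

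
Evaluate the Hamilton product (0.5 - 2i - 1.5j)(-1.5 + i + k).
1.25 + 2i + 4.25j + 2k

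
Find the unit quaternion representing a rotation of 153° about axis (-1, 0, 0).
0.2334 - 0.9724i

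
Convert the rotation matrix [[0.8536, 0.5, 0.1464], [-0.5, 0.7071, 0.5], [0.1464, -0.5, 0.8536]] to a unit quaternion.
0.9239 - 0.2706i - 0.2706k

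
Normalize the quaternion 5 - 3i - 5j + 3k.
0.6063 - 0.3638i - 0.6063j + 0.3638k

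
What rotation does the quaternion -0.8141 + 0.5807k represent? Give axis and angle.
axis = (0, 0, 1), θ = 289°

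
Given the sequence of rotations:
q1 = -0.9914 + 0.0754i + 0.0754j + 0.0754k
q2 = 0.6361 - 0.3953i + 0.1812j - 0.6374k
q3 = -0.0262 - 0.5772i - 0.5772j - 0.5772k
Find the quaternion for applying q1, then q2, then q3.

q2 · q1 = -0.5664 + 0.5016i - 0.1499j + 0.6364k
q3 · q2 · q1 = 0.5852 - 0.1401i + 0.4087j + 0.6863k
0.5852 - 0.1401i + 0.4087j + 0.6863k


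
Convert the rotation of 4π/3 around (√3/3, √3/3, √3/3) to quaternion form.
-0.5 + 0.5i + 0.5j + 0.5k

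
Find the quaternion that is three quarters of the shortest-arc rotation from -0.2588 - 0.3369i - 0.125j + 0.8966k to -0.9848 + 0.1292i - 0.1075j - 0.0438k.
-0.9527 - 0.003i - 0.1374j + 0.2711k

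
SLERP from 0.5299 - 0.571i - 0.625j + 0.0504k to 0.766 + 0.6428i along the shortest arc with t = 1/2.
0.899 + 0.0498i - 0.4336j + 0.035k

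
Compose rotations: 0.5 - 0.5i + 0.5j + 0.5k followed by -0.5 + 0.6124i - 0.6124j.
0.3624 + 0.25i - 0.8624j - 0.25k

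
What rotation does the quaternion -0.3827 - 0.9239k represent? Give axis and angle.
axis = (0, 0, -1), θ = 5π/4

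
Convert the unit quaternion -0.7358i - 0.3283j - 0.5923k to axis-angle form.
axis = (-0.7358, -0.3283, -0.5923), θ = π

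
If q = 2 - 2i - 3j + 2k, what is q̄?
2 + 2i + 3j - 2k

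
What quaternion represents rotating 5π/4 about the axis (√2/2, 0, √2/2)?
-0.3827 + 0.6533i + 0.6533k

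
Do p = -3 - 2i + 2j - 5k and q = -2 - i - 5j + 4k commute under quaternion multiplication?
No: pq = 34 - 10i + 24j + 10k ≠ 34 + 24i - 2j - 14k = qp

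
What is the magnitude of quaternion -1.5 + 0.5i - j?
1.871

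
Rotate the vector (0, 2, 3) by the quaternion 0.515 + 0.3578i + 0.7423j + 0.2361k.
(3.377, 1.211, 0.364)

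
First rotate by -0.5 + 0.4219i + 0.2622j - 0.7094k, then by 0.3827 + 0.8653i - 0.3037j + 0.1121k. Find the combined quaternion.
-0.3973 - 0.0851i + 0.9133j + 0.0275k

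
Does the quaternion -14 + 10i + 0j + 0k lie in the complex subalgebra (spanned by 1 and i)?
Yes. The quaternion -14 + 10i has j- and k-coefficients y = z = 0, so it lies in the complex subalgebra spanned by 1 and i.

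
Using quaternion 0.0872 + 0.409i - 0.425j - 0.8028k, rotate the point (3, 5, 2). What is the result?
(-4.451, -3.359, 2.629)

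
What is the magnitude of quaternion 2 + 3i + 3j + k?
√23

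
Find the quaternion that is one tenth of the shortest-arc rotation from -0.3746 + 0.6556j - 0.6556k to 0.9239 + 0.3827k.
-0.4541 + 0.6074j - 0.6518k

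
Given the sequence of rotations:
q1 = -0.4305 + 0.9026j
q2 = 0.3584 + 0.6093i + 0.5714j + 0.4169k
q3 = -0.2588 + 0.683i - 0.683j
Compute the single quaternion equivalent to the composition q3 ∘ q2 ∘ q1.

q2 · q1 = -0.67 - 0.6386i + 0.0775j + 0.3705k
q3 · q2 · q1 = 0.6625 - 0.5454i + 0.1845j - 0.4791k
0.6625 - 0.5454i + 0.1845j - 0.4791k


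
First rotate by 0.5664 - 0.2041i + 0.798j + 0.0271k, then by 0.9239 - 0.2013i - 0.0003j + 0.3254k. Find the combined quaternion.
0.4736 - 0.5623i + 0.6761j + 0.0486k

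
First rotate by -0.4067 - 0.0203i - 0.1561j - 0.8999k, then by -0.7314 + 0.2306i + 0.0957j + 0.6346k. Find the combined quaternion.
0.8882 - 0.066i + 0.2699j + 0.366k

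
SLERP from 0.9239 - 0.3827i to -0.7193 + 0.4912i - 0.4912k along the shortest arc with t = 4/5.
0.7802 - 0.4807i + 0.4003k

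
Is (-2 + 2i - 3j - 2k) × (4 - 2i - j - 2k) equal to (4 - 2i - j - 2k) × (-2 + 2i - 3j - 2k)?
No: pq = -11 + 16i - 2j - 12k ≠ -11 + 8i - 18j + 4k = qp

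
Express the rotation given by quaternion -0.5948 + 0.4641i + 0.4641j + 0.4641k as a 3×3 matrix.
[[0.1384, 0.9829, -0.1213], [-0.1213, 0.1384, 0.9829], [0.9829, -0.1213, 0.1384]]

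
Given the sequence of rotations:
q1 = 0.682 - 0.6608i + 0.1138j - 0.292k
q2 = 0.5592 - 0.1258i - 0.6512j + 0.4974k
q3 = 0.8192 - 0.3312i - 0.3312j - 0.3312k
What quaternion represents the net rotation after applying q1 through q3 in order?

q2 · q1 = 0.5176 - 0.3218i - 0.7459j - 0.2687k
q3 · q2 · q1 = -0.0186 - 0.5931i - 0.7649j - 0.2511k
-0.0186 - 0.5931i - 0.7649j - 0.2511k


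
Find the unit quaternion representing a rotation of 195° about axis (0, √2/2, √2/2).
-0.1305 + 0.7011j + 0.7011k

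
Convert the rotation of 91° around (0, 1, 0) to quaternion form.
0.7009 + 0.7133j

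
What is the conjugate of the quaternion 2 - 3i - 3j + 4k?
2 + 3i + 3j - 4k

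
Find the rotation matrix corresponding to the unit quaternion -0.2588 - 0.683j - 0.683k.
[[-0.866, -0.3535, 0.3535], [0.3535, 0.067, 0.933], [-0.3535, 0.933, 0.067]]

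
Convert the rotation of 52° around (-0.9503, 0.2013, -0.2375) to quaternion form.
0.8988 - 0.4166i + 0.0882j - 0.1041k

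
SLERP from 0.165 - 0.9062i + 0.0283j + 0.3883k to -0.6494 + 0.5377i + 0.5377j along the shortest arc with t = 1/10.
0.2289 - 0.9036i - 0.0365j + 0.3603k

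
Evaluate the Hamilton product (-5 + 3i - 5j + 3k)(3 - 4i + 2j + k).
4 + 18i - 40j - 10k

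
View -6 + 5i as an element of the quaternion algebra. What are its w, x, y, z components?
-6 + 5i + 0j + 0k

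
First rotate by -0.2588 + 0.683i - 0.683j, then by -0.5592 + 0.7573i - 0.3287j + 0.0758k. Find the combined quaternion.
-0.597 - 0.5262i + 0.5188j - 0.3124k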